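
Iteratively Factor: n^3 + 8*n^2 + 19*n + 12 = (n + 4)*(n^2 + 4*n + 3) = (n + 3)*(n + 4)*(n + 1)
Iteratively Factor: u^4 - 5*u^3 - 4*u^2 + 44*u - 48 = (u - 2)*(u^3 - 3*u^2 - 10*u + 24) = (u - 4)*(u - 2)*(u^2 + u - 6) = (u - 4)*(u - 2)^2*(u + 3)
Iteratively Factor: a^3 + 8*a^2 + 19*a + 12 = (a + 3)*(a^2 + 5*a + 4) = (a + 1)*(a + 3)*(a + 4)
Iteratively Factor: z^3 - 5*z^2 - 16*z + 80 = (z + 4)*(z^2 - 9*z + 20) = (z - 4)*(z + 4)*(z - 5)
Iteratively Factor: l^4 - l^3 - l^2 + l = (l + 1)*(l^3 - 2*l^2 + l) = (l - 1)*(l + 1)*(l^2 - l) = l*(l - 1)*(l + 1)*(l - 1)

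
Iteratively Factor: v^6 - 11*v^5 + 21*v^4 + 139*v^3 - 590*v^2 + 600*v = (v - 5)*(v^5 - 6*v^4 - 9*v^3 + 94*v^2 - 120*v) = (v - 5)*(v + 4)*(v^4 - 10*v^3 + 31*v^2 - 30*v) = v*(v - 5)*(v + 4)*(v^3 - 10*v^2 + 31*v - 30) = v*(v - 5)*(v - 3)*(v + 4)*(v^2 - 7*v + 10) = v*(v - 5)*(v - 3)*(v - 2)*(v + 4)*(v - 5)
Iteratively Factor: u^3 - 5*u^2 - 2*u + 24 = (u - 3)*(u^2 - 2*u - 8) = (u - 3)*(u + 2)*(u - 4)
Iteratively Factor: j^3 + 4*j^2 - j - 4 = (j - 1)*(j^2 + 5*j + 4) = (j - 1)*(j + 1)*(j + 4)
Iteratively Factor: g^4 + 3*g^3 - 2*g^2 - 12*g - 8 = (g + 1)*(g^3 + 2*g^2 - 4*g - 8) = (g + 1)*(g + 2)*(g^2 - 4) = (g + 1)*(g + 2)^2*(g - 2)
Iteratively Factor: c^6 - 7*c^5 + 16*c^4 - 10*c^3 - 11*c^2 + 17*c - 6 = (c + 1)*(c^5 - 8*c^4 + 24*c^3 - 34*c^2 + 23*c - 6) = (c - 1)*(c + 1)*(c^4 - 7*c^3 + 17*c^2 - 17*c + 6) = (c - 3)*(c - 1)*(c + 1)*(c^3 - 4*c^2 + 5*c - 2) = (c - 3)*(c - 1)^2*(c + 1)*(c^2 - 3*c + 2) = (c - 3)*(c - 2)*(c - 1)^2*(c + 1)*(c - 1)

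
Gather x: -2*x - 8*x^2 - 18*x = -8*x^2 - 20*x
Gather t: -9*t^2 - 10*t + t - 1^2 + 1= -9*t^2 - 9*t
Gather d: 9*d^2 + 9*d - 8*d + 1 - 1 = 9*d^2 + d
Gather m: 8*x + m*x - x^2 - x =m*x - x^2 + 7*x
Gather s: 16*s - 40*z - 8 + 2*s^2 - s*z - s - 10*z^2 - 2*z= 2*s^2 + s*(15 - z) - 10*z^2 - 42*z - 8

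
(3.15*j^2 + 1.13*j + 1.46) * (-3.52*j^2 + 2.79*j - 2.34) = -11.088*j^4 + 4.8109*j^3 - 9.3575*j^2 + 1.4292*j - 3.4164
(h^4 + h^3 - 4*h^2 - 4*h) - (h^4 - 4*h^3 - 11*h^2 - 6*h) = 5*h^3 + 7*h^2 + 2*h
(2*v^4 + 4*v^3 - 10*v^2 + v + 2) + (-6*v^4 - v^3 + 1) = -4*v^4 + 3*v^3 - 10*v^2 + v + 3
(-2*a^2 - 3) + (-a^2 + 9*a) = -3*a^2 + 9*a - 3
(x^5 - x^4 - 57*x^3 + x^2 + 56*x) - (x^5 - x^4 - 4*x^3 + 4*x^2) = -53*x^3 - 3*x^2 + 56*x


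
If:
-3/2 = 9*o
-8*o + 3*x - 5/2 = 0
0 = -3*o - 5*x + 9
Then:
No Solution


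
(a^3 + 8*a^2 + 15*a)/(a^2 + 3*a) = a + 5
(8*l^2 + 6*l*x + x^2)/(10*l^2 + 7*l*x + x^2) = (4*l + x)/(5*l + x)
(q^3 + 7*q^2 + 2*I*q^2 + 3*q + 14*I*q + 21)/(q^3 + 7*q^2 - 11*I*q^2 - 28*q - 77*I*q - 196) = (q^2 + 2*I*q + 3)/(q^2 - 11*I*q - 28)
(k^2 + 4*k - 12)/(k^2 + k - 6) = (k + 6)/(k + 3)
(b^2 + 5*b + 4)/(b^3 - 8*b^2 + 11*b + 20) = (b + 4)/(b^2 - 9*b + 20)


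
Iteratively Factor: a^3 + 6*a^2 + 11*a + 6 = (a + 2)*(a^2 + 4*a + 3) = (a + 1)*(a + 2)*(a + 3)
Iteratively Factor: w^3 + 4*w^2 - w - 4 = (w - 1)*(w^2 + 5*w + 4) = (w - 1)*(w + 1)*(w + 4)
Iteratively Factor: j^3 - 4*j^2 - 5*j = (j)*(j^2 - 4*j - 5) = j*(j - 5)*(j + 1)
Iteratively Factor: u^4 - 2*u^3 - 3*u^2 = (u)*(u^3 - 2*u^2 - 3*u) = u*(u + 1)*(u^2 - 3*u) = u^2*(u + 1)*(u - 3)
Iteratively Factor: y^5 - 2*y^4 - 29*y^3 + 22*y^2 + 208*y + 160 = (y - 5)*(y^4 + 3*y^3 - 14*y^2 - 48*y - 32) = (y - 5)*(y + 4)*(y^3 - y^2 - 10*y - 8) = (y - 5)*(y - 4)*(y + 4)*(y^2 + 3*y + 2) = (y - 5)*(y - 4)*(y + 1)*(y + 4)*(y + 2)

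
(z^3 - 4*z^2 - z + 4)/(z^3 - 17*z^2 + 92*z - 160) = (z^2 - 1)/(z^2 - 13*z + 40)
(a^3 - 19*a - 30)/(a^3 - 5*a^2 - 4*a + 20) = (a + 3)/(a - 2)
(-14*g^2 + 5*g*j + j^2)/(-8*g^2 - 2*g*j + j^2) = (14*g^2 - 5*g*j - j^2)/(8*g^2 + 2*g*j - j^2)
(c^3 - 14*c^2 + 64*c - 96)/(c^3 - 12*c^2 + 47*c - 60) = (c^2 - 10*c + 24)/(c^2 - 8*c + 15)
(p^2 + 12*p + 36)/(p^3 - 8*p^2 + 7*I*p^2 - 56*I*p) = (p^2 + 12*p + 36)/(p*(p^2 + p*(-8 + 7*I) - 56*I))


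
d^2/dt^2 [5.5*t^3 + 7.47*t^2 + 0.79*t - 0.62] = 33.0*t + 14.94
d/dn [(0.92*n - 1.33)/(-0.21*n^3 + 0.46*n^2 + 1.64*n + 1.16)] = (0.3864*n^3 - 1.2611*n^2 + 1.2236*n + 3.2484)/(0.0441*n^6 - 0.1932*n^5 - 0.4772*n^4 + 1.0216*n^3 + 3.7568*n^2 + 3.8048*n + 1.3456)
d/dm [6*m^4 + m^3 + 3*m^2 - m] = 24*m^3 + 3*m^2 + 6*m - 1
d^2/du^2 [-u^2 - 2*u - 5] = -2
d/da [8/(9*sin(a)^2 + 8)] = -288*sin(2*a)/(9*cos(2*a) - 25)^2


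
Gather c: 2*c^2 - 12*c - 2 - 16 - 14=2*c^2 - 12*c - 32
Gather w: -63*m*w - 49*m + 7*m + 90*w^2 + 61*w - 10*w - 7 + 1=-42*m + 90*w^2 + w*(51 - 63*m) - 6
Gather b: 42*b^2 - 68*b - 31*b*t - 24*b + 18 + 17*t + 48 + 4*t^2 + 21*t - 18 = 42*b^2 + b*(-31*t - 92) + 4*t^2 + 38*t + 48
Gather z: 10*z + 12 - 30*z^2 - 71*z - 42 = -30*z^2 - 61*z - 30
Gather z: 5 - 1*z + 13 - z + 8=26 - 2*z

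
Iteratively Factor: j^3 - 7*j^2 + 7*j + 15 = (j + 1)*(j^2 - 8*j + 15) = (j - 3)*(j + 1)*(j - 5)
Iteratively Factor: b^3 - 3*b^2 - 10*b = (b)*(b^2 - 3*b - 10) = b*(b + 2)*(b - 5)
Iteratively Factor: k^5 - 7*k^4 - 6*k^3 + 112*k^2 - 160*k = (k)*(k^4 - 7*k^3 - 6*k^2 + 112*k - 160) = k*(k - 4)*(k^3 - 3*k^2 - 18*k + 40) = k*(k - 4)*(k - 2)*(k^2 - k - 20) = k*(k - 4)*(k - 2)*(k + 4)*(k - 5)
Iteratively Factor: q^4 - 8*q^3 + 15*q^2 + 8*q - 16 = (q - 4)*(q^3 - 4*q^2 - q + 4) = (q - 4)*(q - 1)*(q^2 - 3*q - 4) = (q - 4)*(q - 1)*(q + 1)*(q - 4)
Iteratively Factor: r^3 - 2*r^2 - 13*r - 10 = (r + 1)*(r^2 - 3*r - 10) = (r + 1)*(r + 2)*(r - 5)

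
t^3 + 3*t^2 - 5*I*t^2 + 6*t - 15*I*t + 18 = (t + 3)*(t - 6*I)*(t + I)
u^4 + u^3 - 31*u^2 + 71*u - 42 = (u - 3)*(u - 2)*(u - 1)*(u + 7)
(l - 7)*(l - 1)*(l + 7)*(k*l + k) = k*l^4 - 50*k*l^2 + 49*k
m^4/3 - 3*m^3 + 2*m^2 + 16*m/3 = m*(m/3 + 1/3)*(m - 8)*(m - 2)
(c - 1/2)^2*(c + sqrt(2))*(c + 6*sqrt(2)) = c^4 - c^3 + 7*sqrt(2)*c^3 - 7*sqrt(2)*c^2 + 49*c^2/4 - 12*c + 7*sqrt(2)*c/4 + 3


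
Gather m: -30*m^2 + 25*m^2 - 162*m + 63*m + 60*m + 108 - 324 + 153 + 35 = -5*m^2 - 39*m - 28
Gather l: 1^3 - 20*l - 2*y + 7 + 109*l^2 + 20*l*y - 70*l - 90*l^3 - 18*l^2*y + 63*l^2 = -90*l^3 + l^2*(172 - 18*y) + l*(20*y - 90) - 2*y + 8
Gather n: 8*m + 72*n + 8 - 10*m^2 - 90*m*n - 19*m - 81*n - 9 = -10*m^2 - 11*m + n*(-90*m - 9) - 1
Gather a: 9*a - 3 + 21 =9*a + 18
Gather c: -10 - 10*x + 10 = -10*x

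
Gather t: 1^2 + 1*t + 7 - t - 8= 0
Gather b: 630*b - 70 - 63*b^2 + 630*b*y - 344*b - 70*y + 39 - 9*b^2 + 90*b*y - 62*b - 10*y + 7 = -72*b^2 + b*(720*y + 224) - 80*y - 24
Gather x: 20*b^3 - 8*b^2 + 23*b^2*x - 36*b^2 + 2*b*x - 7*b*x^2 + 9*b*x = 20*b^3 - 44*b^2 - 7*b*x^2 + x*(23*b^2 + 11*b)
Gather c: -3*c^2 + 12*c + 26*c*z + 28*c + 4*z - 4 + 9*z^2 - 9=-3*c^2 + c*(26*z + 40) + 9*z^2 + 4*z - 13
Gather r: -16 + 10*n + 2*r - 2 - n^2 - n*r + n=-n^2 + 11*n + r*(2 - n) - 18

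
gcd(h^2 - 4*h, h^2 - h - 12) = h - 4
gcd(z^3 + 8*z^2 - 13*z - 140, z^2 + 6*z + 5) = z + 5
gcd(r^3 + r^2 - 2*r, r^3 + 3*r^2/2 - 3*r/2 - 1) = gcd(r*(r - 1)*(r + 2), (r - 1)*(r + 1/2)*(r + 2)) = r^2 + r - 2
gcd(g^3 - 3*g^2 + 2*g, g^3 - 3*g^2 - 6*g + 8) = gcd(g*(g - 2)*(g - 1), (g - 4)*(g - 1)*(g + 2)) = g - 1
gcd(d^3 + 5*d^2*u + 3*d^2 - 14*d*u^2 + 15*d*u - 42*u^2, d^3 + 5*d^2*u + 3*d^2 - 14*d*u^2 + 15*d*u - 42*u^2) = -d^3 - 5*d^2*u - 3*d^2 + 14*d*u^2 - 15*d*u + 42*u^2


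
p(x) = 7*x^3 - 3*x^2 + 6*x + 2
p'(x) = 21*x^2 - 6*x + 6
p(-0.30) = -0.26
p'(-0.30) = 9.69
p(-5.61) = -1361.99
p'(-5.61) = 700.57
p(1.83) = 45.83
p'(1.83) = 65.35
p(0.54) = 5.47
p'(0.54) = 8.88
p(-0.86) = -9.83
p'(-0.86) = 26.69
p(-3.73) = -425.38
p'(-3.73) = 320.55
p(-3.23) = -284.57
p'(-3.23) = 244.47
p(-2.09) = -87.55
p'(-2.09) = 110.27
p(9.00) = 4916.00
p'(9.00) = 1653.00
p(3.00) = 182.00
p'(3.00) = 177.00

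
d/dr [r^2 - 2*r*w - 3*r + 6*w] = 2*r - 2*w - 3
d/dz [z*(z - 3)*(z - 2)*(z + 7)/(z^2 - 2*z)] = 2*z + 4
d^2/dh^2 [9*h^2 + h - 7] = 18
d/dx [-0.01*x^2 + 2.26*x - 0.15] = 2.26 - 0.02*x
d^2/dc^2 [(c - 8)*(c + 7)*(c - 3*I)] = 6*c - 2 - 6*I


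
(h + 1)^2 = h^2 + 2*h + 1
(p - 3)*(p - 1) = p^2 - 4*p + 3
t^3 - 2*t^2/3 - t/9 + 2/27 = (t - 2/3)*(t - 1/3)*(t + 1/3)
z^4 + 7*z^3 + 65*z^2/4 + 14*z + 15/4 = (z + 1/2)*(z + 1)*(z + 5/2)*(z + 3)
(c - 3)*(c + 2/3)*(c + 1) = c^3 - 4*c^2/3 - 13*c/3 - 2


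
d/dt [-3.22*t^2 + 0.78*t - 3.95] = 0.78 - 6.44*t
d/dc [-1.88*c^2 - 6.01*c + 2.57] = -3.76*c - 6.01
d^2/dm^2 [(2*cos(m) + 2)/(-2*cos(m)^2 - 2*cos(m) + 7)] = 2*(36*sin(m)^4*cos(m) + 12*sin(m)^4 - 74*sin(m)^2 + 19*cos(m) + 30*cos(3*m) - 2*cos(5*m) - 2)/(-2*sin(m)^2 + 2*cos(m) - 5)^3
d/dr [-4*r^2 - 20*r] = -8*r - 20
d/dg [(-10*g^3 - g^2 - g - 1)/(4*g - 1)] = (-80*g^3 + 26*g^2 + 2*g + 5)/(16*g^2 - 8*g + 1)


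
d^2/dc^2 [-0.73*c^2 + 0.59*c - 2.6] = -1.46000000000000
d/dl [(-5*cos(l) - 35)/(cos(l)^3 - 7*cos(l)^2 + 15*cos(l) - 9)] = 10*(sin(l)^2 - 10*cos(l) + 18)*sin(l)/((cos(l) - 3)^3*(cos(l) - 1)^2)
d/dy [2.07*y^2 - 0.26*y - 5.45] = 4.14*y - 0.26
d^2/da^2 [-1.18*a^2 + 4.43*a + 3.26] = -2.36000000000000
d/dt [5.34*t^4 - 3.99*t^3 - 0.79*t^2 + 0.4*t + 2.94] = 21.36*t^3 - 11.97*t^2 - 1.58*t + 0.4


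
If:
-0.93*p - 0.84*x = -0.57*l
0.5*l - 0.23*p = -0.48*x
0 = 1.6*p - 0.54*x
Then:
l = 0.00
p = 0.00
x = 0.00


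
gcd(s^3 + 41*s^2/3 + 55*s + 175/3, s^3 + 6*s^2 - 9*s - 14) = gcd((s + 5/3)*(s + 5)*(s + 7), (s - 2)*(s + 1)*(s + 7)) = s + 7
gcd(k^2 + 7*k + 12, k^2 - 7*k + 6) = 1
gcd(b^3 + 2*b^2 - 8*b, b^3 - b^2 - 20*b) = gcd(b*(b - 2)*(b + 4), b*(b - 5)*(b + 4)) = b^2 + 4*b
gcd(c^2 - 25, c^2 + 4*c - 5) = c + 5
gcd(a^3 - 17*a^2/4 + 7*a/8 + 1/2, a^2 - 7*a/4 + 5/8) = a - 1/2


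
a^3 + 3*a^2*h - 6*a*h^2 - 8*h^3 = (a - 2*h)*(a + h)*(a + 4*h)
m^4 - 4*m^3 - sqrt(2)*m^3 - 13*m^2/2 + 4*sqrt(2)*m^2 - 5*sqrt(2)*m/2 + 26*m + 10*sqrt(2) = (m - 4)*(m - 5*sqrt(2)/2)*(m + sqrt(2)/2)*(m + sqrt(2))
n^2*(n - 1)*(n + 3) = n^4 + 2*n^3 - 3*n^2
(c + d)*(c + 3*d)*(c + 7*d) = c^3 + 11*c^2*d + 31*c*d^2 + 21*d^3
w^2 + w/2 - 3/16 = (w - 1/4)*(w + 3/4)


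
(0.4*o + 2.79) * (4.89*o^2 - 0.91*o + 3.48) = 1.956*o^3 + 13.2791*o^2 - 1.1469*o + 9.7092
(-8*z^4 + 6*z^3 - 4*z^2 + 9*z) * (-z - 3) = 8*z^5 + 18*z^4 - 14*z^3 + 3*z^2 - 27*z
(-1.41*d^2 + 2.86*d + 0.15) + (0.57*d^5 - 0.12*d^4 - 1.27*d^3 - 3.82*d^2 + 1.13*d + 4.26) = 0.57*d^5 - 0.12*d^4 - 1.27*d^3 - 5.23*d^2 + 3.99*d + 4.41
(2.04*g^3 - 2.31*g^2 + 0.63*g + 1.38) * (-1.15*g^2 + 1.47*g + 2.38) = -2.346*g^5 + 5.6553*g^4 + 0.735*g^3 - 6.1587*g^2 + 3.528*g + 3.2844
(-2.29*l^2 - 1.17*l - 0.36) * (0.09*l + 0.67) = -0.2061*l^3 - 1.6396*l^2 - 0.8163*l - 0.2412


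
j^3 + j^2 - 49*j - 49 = (j - 7)*(j + 1)*(j + 7)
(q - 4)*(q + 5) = q^2 + q - 20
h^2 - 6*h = h*(h - 6)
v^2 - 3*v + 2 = (v - 2)*(v - 1)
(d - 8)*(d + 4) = d^2 - 4*d - 32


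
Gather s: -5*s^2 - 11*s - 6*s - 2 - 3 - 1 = -5*s^2 - 17*s - 6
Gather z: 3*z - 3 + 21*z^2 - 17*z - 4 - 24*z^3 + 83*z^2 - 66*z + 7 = -24*z^3 + 104*z^2 - 80*z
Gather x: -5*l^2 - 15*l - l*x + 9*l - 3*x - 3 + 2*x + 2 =-5*l^2 - 6*l + x*(-l - 1) - 1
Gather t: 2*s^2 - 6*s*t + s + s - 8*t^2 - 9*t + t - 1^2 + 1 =2*s^2 + 2*s - 8*t^2 + t*(-6*s - 8)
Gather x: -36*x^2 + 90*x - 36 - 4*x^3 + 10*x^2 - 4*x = -4*x^3 - 26*x^2 + 86*x - 36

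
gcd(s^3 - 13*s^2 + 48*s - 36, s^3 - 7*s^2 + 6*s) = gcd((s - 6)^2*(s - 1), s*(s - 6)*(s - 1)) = s^2 - 7*s + 6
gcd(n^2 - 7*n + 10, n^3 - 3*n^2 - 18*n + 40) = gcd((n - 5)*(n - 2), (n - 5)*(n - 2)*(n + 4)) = n^2 - 7*n + 10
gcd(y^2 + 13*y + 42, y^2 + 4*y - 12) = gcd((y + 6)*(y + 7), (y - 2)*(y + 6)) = y + 6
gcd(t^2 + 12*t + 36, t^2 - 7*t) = 1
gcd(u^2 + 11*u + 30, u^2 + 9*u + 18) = u + 6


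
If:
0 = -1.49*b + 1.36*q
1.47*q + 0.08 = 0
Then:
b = -0.05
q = -0.05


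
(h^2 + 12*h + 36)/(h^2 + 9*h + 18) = (h + 6)/(h + 3)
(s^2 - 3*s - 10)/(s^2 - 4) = (s - 5)/(s - 2)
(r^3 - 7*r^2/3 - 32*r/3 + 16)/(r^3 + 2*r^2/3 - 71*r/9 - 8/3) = 3*(3*r^2 - 16*r + 16)/(9*r^2 - 21*r - 8)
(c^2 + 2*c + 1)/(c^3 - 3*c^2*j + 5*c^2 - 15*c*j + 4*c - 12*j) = (c + 1)/(c^2 - 3*c*j + 4*c - 12*j)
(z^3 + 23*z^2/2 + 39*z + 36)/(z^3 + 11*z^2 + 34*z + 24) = (z + 3/2)/(z + 1)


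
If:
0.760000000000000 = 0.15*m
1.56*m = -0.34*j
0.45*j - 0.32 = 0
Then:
No Solution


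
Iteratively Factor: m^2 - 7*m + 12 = (m - 3)*(m - 4)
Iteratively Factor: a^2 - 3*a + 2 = (a - 1)*(a - 2)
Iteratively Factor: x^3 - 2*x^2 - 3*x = (x - 3)*(x^2 + x) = x*(x - 3)*(x + 1)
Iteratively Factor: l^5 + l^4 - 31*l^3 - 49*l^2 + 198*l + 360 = (l - 5)*(l^4 + 6*l^3 - l^2 - 54*l - 72) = (l - 5)*(l + 2)*(l^3 + 4*l^2 - 9*l - 36) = (l - 5)*(l + 2)*(l + 4)*(l^2 - 9) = (l - 5)*(l - 3)*(l + 2)*(l + 4)*(l + 3)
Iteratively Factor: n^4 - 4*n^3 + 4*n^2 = (n - 2)*(n^3 - 2*n^2) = n*(n - 2)*(n^2 - 2*n) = n^2*(n - 2)*(n - 2)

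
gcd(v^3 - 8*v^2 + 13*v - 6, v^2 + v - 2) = v - 1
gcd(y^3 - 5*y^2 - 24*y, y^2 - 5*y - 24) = y^2 - 5*y - 24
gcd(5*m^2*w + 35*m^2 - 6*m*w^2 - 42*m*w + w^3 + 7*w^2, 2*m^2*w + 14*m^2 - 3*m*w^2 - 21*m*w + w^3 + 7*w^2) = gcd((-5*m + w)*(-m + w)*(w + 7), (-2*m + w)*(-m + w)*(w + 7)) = -m*w - 7*m + w^2 + 7*w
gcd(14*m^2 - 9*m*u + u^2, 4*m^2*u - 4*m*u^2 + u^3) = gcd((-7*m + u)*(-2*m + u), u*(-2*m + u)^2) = -2*m + u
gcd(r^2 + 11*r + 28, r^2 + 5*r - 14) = r + 7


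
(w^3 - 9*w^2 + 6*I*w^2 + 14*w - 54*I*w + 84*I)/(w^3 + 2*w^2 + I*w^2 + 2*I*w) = (w^3 + w^2*(-9 + 6*I) + 2*w*(7 - 27*I) + 84*I)/(w*(w^2 + w*(2 + I) + 2*I))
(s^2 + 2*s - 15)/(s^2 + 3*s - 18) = (s + 5)/(s + 6)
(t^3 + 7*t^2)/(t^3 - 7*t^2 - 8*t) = t*(t + 7)/(t^2 - 7*t - 8)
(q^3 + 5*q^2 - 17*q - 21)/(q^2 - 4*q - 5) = (q^2 + 4*q - 21)/(q - 5)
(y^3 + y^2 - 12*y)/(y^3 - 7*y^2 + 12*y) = (y + 4)/(y - 4)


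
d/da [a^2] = 2*a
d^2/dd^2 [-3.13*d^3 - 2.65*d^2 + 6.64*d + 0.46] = -18.78*d - 5.3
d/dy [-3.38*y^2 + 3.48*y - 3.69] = 3.48 - 6.76*y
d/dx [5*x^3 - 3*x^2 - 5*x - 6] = 15*x^2 - 6*x - 5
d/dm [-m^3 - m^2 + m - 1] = -3*m^2 - 2*m + 1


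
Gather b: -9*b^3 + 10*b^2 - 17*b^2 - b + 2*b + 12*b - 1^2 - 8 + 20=-9*b^3 - 7*b^2 + 13*b + 11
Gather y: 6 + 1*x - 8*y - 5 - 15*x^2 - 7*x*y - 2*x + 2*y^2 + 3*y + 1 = -15*x^2 - x + 2*y^2 + y*(-7*x - 5) + 2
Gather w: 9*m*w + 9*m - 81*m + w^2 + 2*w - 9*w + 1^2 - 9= -72*m + w^2 + w*(9*m - 7) - 8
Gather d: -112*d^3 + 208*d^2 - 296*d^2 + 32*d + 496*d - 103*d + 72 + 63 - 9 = -112*d^3 - 88*d^2 + 425*d + 126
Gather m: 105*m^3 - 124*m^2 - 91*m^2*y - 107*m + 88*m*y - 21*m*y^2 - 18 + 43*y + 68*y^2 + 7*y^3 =105*m^3 + m^2*(-91*y - 124) + m*(-21*y^2 + 88*y - 107) + 7*y^3 + 68*y^2 + 43*y - 18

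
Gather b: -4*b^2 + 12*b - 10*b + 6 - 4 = -4*b^2 + 2*b + 2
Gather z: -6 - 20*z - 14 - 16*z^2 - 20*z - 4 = -16*z^2 - 40*z - 24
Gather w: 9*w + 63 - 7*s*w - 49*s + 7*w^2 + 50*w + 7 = -49*s + 7*w^2 + w*(59 - 7*s) + 70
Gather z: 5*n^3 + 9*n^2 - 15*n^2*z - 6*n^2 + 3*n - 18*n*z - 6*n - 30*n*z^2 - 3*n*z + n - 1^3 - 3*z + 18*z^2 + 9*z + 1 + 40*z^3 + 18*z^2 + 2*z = 5*n^3 + 3*n^2 - 2*n + 40*z^3 + z^2*(36 - 30*n) + z*(-15*n^2 - 21*n + 8)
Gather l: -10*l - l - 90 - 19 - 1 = -11*l - 110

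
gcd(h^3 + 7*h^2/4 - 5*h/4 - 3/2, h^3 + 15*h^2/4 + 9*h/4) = h + 3/4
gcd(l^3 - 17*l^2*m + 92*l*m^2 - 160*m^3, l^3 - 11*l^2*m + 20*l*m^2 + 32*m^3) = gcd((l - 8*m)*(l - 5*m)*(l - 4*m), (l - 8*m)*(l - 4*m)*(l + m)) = l^2 - 12*l*m + 32*m^2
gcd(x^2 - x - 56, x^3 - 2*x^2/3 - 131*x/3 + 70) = x + 7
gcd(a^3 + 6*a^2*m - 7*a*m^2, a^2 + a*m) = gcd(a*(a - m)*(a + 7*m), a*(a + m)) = a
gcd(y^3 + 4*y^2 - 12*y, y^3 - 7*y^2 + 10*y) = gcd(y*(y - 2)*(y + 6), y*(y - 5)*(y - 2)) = y^2 - 2*y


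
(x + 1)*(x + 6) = x^2 + 7*x + 6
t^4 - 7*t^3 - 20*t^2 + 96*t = t*(t - 8)*(t - 3)*(t + 4)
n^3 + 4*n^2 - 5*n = n*(n - 1)*(n + 5)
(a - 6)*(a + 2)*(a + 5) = a^3 + a^2 - 32*a - 60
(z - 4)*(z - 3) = z^2 - 7*z + 12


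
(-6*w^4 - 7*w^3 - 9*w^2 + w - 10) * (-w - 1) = 6*w^5 + 13*w^4 + 16*w^3 + 8*w^2 + 9*w + 10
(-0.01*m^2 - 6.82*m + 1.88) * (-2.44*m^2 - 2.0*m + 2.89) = 0.0244*m^4 + 16.6608*m^3 + 9.0239*m^2 - 23.4698*m + 5.4332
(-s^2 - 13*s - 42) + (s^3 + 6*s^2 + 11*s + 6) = s^3 + 5*s^2 - 2*s - 36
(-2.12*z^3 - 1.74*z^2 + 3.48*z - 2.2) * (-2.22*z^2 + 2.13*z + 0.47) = 4.7064*z^5 - 0.6528*z^4 - 12.4282*z^3 + 11.4786*z^2 - 3.0504*z - 1.034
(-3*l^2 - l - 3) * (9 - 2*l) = 6*l^3 - 25*l^2 - 3*l - 27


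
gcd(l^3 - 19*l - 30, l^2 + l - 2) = l + 2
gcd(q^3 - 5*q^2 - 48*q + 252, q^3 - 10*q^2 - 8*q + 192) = q - 6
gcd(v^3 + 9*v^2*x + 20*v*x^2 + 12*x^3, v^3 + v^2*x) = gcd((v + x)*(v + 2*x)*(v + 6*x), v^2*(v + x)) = v + x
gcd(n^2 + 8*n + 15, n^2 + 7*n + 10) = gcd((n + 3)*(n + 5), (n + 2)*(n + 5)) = n + 5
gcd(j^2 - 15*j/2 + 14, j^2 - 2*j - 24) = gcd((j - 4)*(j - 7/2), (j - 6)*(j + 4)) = 1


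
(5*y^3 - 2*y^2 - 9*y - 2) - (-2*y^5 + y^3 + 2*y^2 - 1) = 2*y^5 + 4*y^3 - 4*y^2 - 9*y - 1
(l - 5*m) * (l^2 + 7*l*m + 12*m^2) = l^3 + 2*l^2*m - 23*l*m^2 - 60*m^3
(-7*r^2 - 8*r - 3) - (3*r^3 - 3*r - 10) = -3*r^3 - 7*r^2 - 5*r + 7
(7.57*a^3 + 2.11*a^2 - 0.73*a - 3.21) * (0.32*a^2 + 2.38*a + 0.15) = 2.4224*a^5 + 18.6918*a^4 + 5.9237*a^3 - 2.4481*a^2 - 7.7493*a - 0.4815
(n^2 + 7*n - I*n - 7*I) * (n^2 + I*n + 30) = n^4 + 7*n^3 + 31*n^2 + 217*n - 30*I*n - 210*I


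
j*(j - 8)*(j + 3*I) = j^3 - 8*j^2 + 3*I*j^2 - 24*I*j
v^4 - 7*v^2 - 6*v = v*(v - 3)*(v + 1)*(v + 2)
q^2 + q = q*(q + 1)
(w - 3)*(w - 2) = w^2 - 5*w + 6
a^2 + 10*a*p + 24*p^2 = (a + 4*p)*(a + 6*p)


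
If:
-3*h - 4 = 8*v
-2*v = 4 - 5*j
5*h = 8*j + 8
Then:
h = 64/31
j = 9/31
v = -79/62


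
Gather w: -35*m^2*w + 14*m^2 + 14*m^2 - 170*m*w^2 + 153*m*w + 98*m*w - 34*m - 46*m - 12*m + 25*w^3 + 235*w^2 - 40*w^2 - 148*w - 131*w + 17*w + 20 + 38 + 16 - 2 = 28*m^2 - 92*m + 25*w^3 + w^2*(195 - 170*m) + w*(-35*m^2 + 251*m - 262) + 72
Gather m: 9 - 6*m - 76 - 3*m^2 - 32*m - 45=-3*m^2 - 38*m - 112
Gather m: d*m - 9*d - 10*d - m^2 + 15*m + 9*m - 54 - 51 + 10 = -19*d - m^2 + m*(d + 24) - 95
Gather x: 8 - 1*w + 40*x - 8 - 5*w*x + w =x*(40 - 5*w)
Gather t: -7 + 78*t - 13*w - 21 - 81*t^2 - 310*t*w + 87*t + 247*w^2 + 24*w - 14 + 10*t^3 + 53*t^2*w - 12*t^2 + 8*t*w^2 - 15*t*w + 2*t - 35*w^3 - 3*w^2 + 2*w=10*t^3 + t^2*(53*w - 93) + t*(8*w^2 - 325*w + 167) - 35*w^3 + 244*w^2 + 13*w - 42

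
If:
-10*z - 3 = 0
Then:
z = -3/10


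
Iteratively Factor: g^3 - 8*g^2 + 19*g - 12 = (g - 4)*(g^2 - 4*g + 3) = (g - 4)*(g - 3)*(g - 1)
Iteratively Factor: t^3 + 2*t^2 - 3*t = (t)*(t^2 + 2*t - 3) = t*(t + 3)*(t - 1)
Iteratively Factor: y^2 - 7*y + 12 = (y - 4)*(y - 3)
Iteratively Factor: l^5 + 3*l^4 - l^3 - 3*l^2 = (l)*(l^4 + 3*l^3 - l^2 - 3*l) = l*(l - 1)*(l^3 + 4*l^2 + 3*l) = l*(l - 1)*(l + 3)*(l^2 + l) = l*(l - 1)*(l + 1)*(l + 3)*(l)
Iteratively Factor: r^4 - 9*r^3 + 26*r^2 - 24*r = (r - 4)*(r^3 - 5*r^2 + 6*r) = (r - 4)*(r - 2)*(r^2 - 3*r) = r*(r - 4)*(r - 2)*(r - 3)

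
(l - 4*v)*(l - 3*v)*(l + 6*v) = l^3 - l^2*v - 30*l*v^2 + 72*v^3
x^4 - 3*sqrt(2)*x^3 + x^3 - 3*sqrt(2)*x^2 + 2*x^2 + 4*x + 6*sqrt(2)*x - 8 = (x - 1)*(x + 2)*(x - 2*sqrt(2))*(x - sqrt(2))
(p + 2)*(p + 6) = p^2 + 8*p + 12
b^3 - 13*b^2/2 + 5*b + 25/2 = (b - 5)*(b - 5/2)*(b + 1)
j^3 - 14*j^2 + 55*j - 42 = (j - 7)*(j - 6)*(j - 1)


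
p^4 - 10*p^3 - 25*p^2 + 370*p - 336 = (p - 8)*(p - 7)*(p - 1)*(p + 6)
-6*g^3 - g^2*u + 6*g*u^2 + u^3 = (-g + u)*(g + u)*(6*g + u)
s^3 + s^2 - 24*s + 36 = (s - 3)*(s - 2)*(s + 6)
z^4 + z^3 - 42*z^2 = z^2*(z - 6)*(z + 7)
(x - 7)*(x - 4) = x^2 - 11*x + 28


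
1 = 1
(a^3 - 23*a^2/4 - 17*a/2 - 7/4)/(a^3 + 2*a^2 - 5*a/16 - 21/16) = 4*(4*a^2 - 27*a - 7)/(16*a^2 + 16*a - 21)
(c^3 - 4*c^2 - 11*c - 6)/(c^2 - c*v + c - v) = (-c^2 + 5*c + 6)/(-c + v)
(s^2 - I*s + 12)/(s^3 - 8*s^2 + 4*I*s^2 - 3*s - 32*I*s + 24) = (s - 4*I)/(s^2 + s*(-8 + I) - 8*I)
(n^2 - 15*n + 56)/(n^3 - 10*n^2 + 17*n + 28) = (n - 8)/(n^2 - 3*n - 4)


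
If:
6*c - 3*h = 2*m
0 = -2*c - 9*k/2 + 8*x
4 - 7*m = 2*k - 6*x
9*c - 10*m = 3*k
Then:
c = 556*x/571 + 360/571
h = 932*x/571 + 472/571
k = 768*x/571 - 160/571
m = 270*x/571 + 372/571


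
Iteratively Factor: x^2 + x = (x)*(x + 1)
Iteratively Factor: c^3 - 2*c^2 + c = (c - 1)*(c^2 - c) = (c - 1)^2*(c)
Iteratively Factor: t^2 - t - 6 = (t - 3)*(t + 2)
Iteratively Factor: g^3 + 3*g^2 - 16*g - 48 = (g + 4)*(g^2 - g - 12) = (g + 3)*(g + 4)*(g - 4)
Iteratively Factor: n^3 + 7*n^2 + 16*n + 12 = (n + 2)*(n^2 + 5*n + 6) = (n + 2)*(n + 3)*(n + 2)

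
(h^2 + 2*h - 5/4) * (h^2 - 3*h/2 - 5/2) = h^4 + h^3/2 - 27*h^2/4 - 25*h/8 + 25/8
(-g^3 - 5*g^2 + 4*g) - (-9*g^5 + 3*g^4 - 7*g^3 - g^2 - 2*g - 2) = 9*g^5 - 3*g^4 + 6*g^3 - 4*g^2 + 6*g + 2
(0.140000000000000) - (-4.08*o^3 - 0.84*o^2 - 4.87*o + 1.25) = 4.08*o^3 + 0.84*o^2 + 4.87*o - 1.11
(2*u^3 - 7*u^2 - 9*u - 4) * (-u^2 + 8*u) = -2*u^5 + 23*u^4 - 47*u^3 - 68*u^2 - 32*u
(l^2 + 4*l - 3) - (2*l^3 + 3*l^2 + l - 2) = -2*l^3 - 2*l^2 + 3*l - 1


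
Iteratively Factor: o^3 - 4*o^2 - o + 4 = (o + 1)*(o^2 - 5*o + 4) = (o - 4)*(o + 1)*(o - 1)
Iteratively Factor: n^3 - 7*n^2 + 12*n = (n - 4)*(n^2 - 3*n) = n*(n - 4)*(n - 3)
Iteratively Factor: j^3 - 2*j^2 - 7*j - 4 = (j + 1)*(j^2 - 3*j - 4) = (j - 4)*(j + 1)*(j + 1)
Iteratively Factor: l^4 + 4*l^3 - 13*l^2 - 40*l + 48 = (l - 3)*(l^3 + 7*l^2 + 8*l - 16) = (l - 3)*(l - 1)*(l^2 + 8*l + 16) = (l - 3)*(l - 1)*(l + 4)*(l + 4)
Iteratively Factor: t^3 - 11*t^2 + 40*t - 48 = (t - 4)*(t^2 - 7*t + 12) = (t - 4)*(t - 3)*(t - 4)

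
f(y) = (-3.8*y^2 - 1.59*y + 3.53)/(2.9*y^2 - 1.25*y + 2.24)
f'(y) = (1.25 - 5.8*y)*(-3.8*y^2 - 1.59*y + 3.53)/(2.9*y^2 - 1.25*y + 2.24)^2 + (-7.6*y - 1.59)/(2.9*y^2 - 1.25*y + 2.24)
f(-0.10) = 1.53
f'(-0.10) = 0.82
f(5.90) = -1.44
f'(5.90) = 0.01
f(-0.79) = 0.48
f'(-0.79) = 1.43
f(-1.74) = -0.39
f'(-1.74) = 0.54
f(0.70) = 0.20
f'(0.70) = -2.68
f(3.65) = -1.46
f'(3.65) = -0.01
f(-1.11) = 0.09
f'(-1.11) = 1.04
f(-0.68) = 0.64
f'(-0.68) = 1.56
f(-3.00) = -0.81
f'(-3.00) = 0.19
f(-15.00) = -1.23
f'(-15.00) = 0.01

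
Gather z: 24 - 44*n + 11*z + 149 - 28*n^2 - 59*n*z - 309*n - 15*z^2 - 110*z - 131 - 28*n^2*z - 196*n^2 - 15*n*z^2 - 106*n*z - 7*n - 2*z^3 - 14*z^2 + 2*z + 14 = -224*n^2 - 360*n - 2*z^3 + z^2*(-15*n - 29) + z*(-28*n^2 - 165*n - 97) + 56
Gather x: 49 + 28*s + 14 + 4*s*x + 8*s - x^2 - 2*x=36*s - x^2 + x*(4*s - 2) + 63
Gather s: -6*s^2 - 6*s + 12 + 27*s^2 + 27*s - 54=21*s^2 + 21*s - 42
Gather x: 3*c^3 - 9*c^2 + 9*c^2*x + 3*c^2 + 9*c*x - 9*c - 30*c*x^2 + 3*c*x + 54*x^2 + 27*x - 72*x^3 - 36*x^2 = 3*c^3 - 6*c^2 - 9*c - 72*x^3 + x^2*(18 - 30*c) + x*(9*c^2 + 12*c + 27)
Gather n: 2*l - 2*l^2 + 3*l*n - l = -2*l^2 + 3*l*n + l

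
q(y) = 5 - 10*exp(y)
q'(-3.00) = -0.50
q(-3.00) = 4.50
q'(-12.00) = 0.00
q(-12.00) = 5.00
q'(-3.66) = -0.26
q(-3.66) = 4.74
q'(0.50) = -16.49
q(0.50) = -11.49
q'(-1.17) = -3.10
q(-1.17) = 1.90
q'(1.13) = -30.96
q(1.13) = -25.96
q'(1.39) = -40.15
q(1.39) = -35.15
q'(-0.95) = -3.87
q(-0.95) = 1.13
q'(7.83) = -25149.29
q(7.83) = -25144.29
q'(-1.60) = -2.02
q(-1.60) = 2.98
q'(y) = -10*exp(y)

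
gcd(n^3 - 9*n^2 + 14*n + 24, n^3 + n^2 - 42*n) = n - 6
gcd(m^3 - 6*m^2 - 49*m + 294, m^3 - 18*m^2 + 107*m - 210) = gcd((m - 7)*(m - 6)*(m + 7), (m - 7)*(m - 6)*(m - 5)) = m^2 - 13*m + 42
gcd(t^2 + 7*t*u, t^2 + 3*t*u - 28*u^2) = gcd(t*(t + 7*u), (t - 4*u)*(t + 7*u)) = t + 7*u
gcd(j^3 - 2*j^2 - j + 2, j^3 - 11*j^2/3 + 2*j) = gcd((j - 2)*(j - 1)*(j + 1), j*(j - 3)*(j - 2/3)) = 1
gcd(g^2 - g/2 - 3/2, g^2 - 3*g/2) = g - 3/2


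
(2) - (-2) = 4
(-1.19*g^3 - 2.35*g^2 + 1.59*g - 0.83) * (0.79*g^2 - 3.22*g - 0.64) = -0.9401*g^5 + 1.9753*g^4 + 9.5847*g^3 - 4.2715*g^2 + 1.655*g + 0.5312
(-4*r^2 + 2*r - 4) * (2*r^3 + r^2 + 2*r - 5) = -8*r^5 - 14*r^3 + 20*r^2 - 18*r + 20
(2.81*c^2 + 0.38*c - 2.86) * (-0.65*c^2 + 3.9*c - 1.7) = -1.8265*c^4 + 10.712*c^3 - 1.436*c^2 - 11.8*c + 4.862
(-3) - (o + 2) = -o - 5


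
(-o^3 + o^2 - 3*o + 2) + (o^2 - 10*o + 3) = -o^3 + 2*o^2 - 13*o + 5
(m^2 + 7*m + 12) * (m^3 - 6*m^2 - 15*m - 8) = m^5 + m^4 - 45*m^3 - 185*m^2 - 236*m - 96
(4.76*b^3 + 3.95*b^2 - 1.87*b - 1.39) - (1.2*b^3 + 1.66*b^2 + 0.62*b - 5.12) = 3.56*b^3 + 2.29*b^2 - 2.49*b + 3.73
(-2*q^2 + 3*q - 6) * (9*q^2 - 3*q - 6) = -18*q^4 + 33*q^3 - 51*q^2 + 36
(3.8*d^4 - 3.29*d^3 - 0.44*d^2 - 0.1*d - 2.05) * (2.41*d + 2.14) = 9.158*d^5 + 0.203099999999999*d^4 - 8.101*d^3 - 1.1826*d^2 - 5.1545*d - 4.387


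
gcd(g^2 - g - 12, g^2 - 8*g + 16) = g - 4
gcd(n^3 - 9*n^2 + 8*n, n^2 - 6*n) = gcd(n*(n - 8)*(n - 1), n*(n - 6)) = n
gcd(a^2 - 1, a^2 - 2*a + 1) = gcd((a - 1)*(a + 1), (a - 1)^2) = a - 1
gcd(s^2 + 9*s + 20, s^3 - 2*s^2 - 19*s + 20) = s + 4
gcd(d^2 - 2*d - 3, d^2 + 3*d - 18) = d - 3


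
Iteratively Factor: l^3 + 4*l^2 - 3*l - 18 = (l + 3)*(l^2 + l - 6) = (l - 2)*(l + 3)*(l + 3)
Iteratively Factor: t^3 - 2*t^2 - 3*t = (t)*(t^2 - 2*t - 3) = t*(t + 1)*(t - 3)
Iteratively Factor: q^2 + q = (q + 1)*(q)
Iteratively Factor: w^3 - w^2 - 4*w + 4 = (w + 2)*(w^2 - 3*w + 2) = (w - 1)*(w + 2)*(w - 2)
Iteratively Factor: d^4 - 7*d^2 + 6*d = (d - 2)*(d^3 + 2*d^2 - 3*d) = (d - 2)*(d + 3)*(d^2 - d) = d*(d - 2)*(d + 3)*(d - 1)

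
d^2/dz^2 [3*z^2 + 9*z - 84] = 6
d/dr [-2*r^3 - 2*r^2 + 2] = 2*r*(-3*r - 2)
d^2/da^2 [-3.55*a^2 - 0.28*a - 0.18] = -7.10000000000000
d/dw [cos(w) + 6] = -sin(w)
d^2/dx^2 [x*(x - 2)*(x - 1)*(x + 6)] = 12*x^2 + 18*x - 32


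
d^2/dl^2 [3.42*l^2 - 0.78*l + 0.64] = 6.84000000000000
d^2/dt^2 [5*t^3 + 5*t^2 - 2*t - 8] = 30*t + 10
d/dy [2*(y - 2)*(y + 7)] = 4*y + 10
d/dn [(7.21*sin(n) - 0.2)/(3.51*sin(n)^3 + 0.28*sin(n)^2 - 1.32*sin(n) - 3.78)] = (-50.6142*sin(n)^3 + 0.0871999999999997*sin(n)^2 + 0.112*sin(n) - 27.5178)*cos(n)/(12.3201*sin(n)^6 + 1.9656*sin(n)^5 - 9.188*sin(n)^4 - 27.2748*sin(n)^3 - 0.3744*sin(n)^2 + 9.9792*sin(n) + 14.2884)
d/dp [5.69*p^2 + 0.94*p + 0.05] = 11.38*p + 0.94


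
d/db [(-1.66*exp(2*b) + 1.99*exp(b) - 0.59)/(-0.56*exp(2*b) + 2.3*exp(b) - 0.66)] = (-2.7036*exp(2*b) + 1.5304*exp(b) + 0.0435999999999996)*exp(b)/(0.3136*exp(4*b) - 2.576*exp(3*b) + 6.0292*exp(2*b) - 3.036*exp(b) + 0.4356)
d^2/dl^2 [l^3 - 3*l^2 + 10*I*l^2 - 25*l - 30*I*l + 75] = 6*l - 6 + 20*I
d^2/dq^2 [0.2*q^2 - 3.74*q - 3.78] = 0.400000000000000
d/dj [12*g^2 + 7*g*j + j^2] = 7*g + 2*j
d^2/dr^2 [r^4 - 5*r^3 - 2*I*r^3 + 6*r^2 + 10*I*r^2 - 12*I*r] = 12*r^2 + r*(-30 - 12*I) + 12 + 20*I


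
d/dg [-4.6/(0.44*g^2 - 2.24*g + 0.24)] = (4.048*g - 10.304)/(0.44*g^2 - 2.24*g + 0.24)^2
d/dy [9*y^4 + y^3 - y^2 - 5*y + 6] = 36*y^3 + 3*y^2 - 2*y - 5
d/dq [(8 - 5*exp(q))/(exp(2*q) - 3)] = (5*exp(2*q) - 16*exp(q) + 15)*exp(q)/(exp(4*q) - 6*exp(2*q) + 9)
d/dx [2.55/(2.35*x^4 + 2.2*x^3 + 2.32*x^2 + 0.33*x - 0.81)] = (-23.97*x^3 - 16.83*x^2 - 11.832*x - 0.8415)/(2.35*x^4 + 2.2*x^3 + 2.32*x^2 + 0.33*x - 0.81)^2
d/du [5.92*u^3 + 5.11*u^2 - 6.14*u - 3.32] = 17.76*u^2 + 10.22*u - 6.14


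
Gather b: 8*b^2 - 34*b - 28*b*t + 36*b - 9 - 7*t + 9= 8*b^2 + b*(2 - 28*t) - 7*t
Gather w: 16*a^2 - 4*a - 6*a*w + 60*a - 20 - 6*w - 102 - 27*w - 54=16*a^2 + 56*a + w*(-6*a - 33) - 176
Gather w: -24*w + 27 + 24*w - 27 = 0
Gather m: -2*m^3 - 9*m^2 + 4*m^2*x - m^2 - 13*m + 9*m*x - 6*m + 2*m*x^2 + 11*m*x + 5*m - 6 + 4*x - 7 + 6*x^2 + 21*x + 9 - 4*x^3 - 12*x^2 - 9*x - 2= -2*m^3 + m^2*(4*x - 10) + m*(2*x^2 + 20*x - 14) - 4*x^3 - 6*x^2 + 16*x - 6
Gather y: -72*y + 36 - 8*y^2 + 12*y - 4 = -8*y^2 - 60*y + 32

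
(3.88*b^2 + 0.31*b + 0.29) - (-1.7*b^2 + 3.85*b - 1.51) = 5.58*b^2 - 3.54*b + 1.8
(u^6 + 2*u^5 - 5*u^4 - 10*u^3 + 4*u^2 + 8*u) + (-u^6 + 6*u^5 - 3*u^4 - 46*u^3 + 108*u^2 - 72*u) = 8*u^5 - 8*u^4 - 56*u^3 + 112*u^2 - 64*u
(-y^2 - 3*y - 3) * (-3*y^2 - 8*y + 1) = 3*y^4 + 17*y^3 + 32*y^2 + 21*y - 3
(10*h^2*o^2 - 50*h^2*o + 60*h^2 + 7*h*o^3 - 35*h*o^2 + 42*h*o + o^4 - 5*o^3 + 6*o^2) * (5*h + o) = 50*h^3*o^2 - 250*h^3*o + 300*h^3 + 45*h^2*o^3 - 225*h^2*o^2 + 270*h^2*o + 12*h*o^4 - 60*h*o^3 + 72*h*o^2 + o^5 - 5*o^4 + 6*o^3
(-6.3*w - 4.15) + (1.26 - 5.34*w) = -11.64*w - 2.89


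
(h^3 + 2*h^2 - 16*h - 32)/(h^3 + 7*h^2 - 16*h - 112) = (h + 2)/(h + 7)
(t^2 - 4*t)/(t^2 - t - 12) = t/(t + 3)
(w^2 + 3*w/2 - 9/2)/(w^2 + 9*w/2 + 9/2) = (2*w - 3)/(2*w + 3)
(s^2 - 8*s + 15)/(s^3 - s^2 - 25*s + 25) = (s - 3)/(s^2 + 4*s - 5)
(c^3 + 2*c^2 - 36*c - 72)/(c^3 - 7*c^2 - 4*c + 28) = (c^2 - 36)/(c^2 - 9*c + 14)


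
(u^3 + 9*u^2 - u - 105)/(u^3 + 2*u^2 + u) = (u^3 + 9*u^2 - u - 105)/(u*(u^2 + 2*u + 1))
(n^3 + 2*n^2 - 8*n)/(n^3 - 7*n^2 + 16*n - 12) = n*(n + 4)/(n^2 - 5*n + 6)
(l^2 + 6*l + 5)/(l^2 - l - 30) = (l + 1)/(l - 6)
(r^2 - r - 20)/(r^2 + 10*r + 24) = (r - 5)/(r + 6)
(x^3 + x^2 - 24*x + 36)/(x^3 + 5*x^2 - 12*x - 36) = (x - 2)/(x + 2)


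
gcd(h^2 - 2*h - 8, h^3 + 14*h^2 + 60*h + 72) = h + 2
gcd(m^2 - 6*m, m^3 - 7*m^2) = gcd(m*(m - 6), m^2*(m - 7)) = m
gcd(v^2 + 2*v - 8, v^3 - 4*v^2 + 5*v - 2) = v - 2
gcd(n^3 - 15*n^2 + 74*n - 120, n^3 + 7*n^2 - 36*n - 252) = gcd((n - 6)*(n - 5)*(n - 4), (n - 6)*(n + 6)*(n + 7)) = n - 6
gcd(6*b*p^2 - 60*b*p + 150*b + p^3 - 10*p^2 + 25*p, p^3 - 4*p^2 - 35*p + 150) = p^2 - 10*p + 25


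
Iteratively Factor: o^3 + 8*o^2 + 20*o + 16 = (o + 2)*(o^2 + 6*o + 8) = (o + 2)^2*(o + 4)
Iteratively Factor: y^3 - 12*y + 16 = (y - 2)*(y^2 + 2*y - 8) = (y - 2)^2*(y + 4)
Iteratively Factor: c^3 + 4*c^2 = (c)*(c^2 + 4*c) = c*(c + 4)*(c)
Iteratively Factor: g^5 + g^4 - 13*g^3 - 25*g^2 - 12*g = (g)*(g^4 + g^3 - 13*g^2 - 25*g - 12) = g*(g + 1)*(g^3 - 13*g - 12) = g*(g - 4)*(g + 1)*(g^2 + 4*g + 3) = g*(g - 4)*(g + 1)*(g + 3)*(g + 1)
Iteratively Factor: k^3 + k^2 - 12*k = (k)*(k^2 + k - 12) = k*(k + 4)*(k - 3)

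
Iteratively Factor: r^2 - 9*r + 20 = (r - 4)*(r - 5)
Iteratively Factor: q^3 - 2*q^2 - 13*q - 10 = (q + 1)*(q^2 - 3*q - 10) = (q + 1)*(q + 2)*(q - 5)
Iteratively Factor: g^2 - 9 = (g - 3)*(g + 3)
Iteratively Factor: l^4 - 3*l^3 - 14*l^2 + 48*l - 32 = (l + 4)*(l^3 - 7*l^2 + 14*l - 8) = (l - 1)*(l + 4)*(l^2 - 6*l + 8) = (l - 4)*(l - 1)*(l + 4)*(l - 2)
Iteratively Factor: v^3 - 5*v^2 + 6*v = (v)*(v^2 - 5*v + 6) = v*(v - 3)*(v - 2)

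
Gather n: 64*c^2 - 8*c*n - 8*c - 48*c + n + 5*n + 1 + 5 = 64*c^2 - 56*c + n*(6 - 8*c) + 6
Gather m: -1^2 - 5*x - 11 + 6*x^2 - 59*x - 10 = 6*x^2 - 64*x - 22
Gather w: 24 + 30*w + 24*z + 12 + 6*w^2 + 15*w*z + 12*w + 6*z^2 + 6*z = 6*w^2 + w*(15*z + 42) + 6*z^2 + 30*z + 36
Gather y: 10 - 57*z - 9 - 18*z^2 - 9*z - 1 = -18*z^2 - 66*z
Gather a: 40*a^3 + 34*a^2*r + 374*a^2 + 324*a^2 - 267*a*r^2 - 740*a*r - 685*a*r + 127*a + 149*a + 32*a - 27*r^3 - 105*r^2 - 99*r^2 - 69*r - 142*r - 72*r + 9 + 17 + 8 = 40*a^3 + a^2*(34*r + 698) + a*(-267*r^2 - 1425*r + 308) - 27*r^3 - 204*r^2 - 283*r + 34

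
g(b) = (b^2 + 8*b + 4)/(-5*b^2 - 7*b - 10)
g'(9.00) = 0.01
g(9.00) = -0.33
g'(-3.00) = 0.16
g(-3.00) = 0.32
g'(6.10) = 0.02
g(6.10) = -0.38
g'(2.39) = 0.06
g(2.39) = -0.52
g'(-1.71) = 0.06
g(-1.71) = 0.53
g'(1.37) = 0.04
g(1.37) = -0.58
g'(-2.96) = 0.16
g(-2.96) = 0.33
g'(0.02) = -0.50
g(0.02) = -0.41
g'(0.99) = 0.00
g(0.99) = -0.59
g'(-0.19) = -0.70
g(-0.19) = -0.28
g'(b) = (2*b + 8)/(-5*b^2 - 7*b - 10) + (10*b + 7)*(b^2 + 8*b + 4)/(-5*b^2 - 7*b - 10)^2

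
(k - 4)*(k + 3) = k^2 - k - 12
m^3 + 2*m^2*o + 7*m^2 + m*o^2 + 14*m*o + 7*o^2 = (m + 7)*(m + o)^2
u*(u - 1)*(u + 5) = u^3 + 4*u^2 - 5*u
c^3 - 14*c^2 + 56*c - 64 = (c - 8)*(c - 4)*(c - 2)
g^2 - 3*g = g*(g - 3)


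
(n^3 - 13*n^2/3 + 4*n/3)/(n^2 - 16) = n*(3*n - 1)/(3*(n + 4))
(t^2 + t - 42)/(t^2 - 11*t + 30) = (t + 7)/(t - 5)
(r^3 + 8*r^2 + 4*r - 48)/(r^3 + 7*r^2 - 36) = (r + 4)/(r + 3)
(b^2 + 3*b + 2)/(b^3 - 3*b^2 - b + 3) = (b + 2)/(b^2 - 4*b + 3)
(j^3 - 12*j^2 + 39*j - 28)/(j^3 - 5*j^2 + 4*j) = (j - 7)/j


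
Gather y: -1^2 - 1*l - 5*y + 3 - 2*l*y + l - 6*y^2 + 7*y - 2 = -6*y^2 + y*(2 - 2*l)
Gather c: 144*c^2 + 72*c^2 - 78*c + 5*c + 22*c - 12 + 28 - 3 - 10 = 216*c^2 - 51*c + 3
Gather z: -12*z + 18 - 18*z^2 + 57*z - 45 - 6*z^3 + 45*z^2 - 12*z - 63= -6*z^3 + 27*z^2 + 33*z - 90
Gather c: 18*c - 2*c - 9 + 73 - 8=16*c + 56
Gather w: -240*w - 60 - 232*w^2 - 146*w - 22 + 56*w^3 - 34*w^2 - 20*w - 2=56*w^3 - 266*w^2 - 406*w - 84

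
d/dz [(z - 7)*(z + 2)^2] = 3*(z - 4)*(z + 2)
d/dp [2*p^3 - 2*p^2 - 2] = 2*p*(3*p - 2)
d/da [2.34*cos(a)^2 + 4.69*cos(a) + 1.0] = -(4.68*cos(a) + 4.69)*sin(a)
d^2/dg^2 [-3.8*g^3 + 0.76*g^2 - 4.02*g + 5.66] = 1.52 - 22.8*g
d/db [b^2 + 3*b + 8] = 2*b + 3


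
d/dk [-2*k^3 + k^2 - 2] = 2*k*(1 - 3*k)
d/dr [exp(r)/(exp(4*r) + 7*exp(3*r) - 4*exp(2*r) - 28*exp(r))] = (-3*exp(2*r) - 14*exp(r) + 4)*exp(r)/(exp(3*r) + 7*exp(2*r) - 4*exp(r) - 28)^2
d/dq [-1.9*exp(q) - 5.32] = -1.9*exp(q)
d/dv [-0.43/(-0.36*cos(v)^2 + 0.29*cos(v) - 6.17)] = (0.3096*cos(v) - 0.1247)*sin(v)/(0.36*cos(v)^2 - 0.29*cos(v) + 6.17)^2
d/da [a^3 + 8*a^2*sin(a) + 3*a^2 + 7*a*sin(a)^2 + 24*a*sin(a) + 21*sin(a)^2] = 8*a^2*cos(a) + 3*a^2 + 16*a*sin(a) + 7*a*sin(2*a) + 24*a*cos(a) + 6*a + 7*sin(a)^2 + 24*sin(a) + 21*sin(2*a)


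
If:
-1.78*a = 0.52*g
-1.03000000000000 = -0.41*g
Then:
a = -0.73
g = 2.51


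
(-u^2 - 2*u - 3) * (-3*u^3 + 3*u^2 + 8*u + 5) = 3*u^5 + 3*u^4 - 5*u^3 - 30*u^2 - 34*u - 15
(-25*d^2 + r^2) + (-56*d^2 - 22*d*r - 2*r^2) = -81*d^2 - 22*d*r - r^2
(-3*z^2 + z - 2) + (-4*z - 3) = -3*z^2 - 3*z - 5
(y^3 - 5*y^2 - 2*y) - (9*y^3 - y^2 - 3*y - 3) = -8*y^3 - 4*y^2 + y + 3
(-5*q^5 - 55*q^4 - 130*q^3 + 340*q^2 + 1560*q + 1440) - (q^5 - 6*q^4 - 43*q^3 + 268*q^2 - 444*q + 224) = -6*q^5 - 49*q^4 - 87*q^3 + 72*q^2 + 2004*q + 1216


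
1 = 1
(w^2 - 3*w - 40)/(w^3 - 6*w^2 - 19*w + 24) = (w + 5)/(w^2 + 2*w - 3)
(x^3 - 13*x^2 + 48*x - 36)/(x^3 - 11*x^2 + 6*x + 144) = (x^2 - 7*x + 6)/(x^2 - 5*x - 24)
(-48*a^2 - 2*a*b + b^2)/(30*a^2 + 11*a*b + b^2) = (-8*a + b)/(5*a + b)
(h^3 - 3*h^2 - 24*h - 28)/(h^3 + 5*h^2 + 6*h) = (h^2 - 5*h - 14)/(h*(h + 3))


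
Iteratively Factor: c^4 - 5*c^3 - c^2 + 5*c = (c - 5)*(c^3 - c) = (c - 5)*(c + 1)*(c^2 - c) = (c - 5)*(c - 1)*(c + 1)*(c)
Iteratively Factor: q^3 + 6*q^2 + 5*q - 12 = (q + 3)*(q^2 + 3*q - 4) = (q - 1)*(q + 3)*(q + 4)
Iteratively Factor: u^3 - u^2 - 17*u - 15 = (u - 5)*(u^2 + 4*u + 3) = (u - 5)*(u + 3)*(u + 1)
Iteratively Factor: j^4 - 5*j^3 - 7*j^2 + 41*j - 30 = (j - 1)*(j^3 - 4*j^2 - 11*j + 30) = (j - 2)*(j - 1)*(j^2 - 2*j - 15) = (j - 2)*(j - 1)*(j + 3)*(j - 5)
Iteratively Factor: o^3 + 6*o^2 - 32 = (o - 2)*(o^2 + 8*o + 16) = (o - 2)*(o + 4)*(o + 4)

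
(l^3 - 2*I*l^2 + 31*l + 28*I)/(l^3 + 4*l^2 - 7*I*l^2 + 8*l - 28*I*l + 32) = (l^2 - 3*I*l + 28)/(l^2 + l*(4 - 8*I) - 32*I)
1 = 1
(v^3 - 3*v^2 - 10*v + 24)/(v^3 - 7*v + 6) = (v - 4)/(v - 1)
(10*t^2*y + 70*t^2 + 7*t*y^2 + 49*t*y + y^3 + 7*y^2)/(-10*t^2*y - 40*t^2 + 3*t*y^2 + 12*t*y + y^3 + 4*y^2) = (2*t*y + 14*t + y^2 + 7*y)/(-2*t*y - 8*t + y^2 + 4*y)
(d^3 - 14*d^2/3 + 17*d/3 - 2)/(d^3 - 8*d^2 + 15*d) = (3*d^2 - 5*d + 2)/(3*d*(d - 5))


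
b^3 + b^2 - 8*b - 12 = (b - 3)*(b + 2)^2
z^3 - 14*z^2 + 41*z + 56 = (z - 8)*(z - 7)*(z + 1)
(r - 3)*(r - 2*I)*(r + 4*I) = r^3 - 3*r^2 + 2*I*r^2 + 8*r - 6*I*r - 24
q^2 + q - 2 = (q - 1)*(q + 2)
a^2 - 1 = (a - 1)*(a + 1)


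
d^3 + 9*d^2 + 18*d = d*(d + 3)*(d + 6)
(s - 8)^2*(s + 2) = s^3 - 14*s^2 + 32*s + 128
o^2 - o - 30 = (o - 6)*(o + 5)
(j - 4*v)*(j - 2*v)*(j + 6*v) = j^3 - 28*j*v^2 + 48*v^3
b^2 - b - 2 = (b - 2)*(b + 1)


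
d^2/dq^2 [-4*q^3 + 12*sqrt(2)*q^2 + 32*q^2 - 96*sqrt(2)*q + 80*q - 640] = -24*q + 24*sqrt(2) + 64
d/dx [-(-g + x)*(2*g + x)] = -g - 2*x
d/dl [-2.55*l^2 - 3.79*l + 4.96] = -5.1*l - 3.79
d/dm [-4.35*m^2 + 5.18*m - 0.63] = 5.18 - 8.7*m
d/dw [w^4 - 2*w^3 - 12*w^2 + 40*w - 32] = 4*w^3 - 6*w^2 - 24*w + 40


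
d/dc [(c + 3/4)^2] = 2*c + 3/2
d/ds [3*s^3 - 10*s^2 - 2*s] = 9*s^2 - 20*s - 2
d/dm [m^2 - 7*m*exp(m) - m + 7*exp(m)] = -7*m*exp(m) + 2*m - 1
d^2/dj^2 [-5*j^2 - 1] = -10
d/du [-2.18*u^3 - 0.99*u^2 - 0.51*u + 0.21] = -6.54*u^2 - 1.98*u - 0.51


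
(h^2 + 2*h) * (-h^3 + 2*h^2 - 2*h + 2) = -h^5 + 2*h^3 - 2*h^2 + 4*h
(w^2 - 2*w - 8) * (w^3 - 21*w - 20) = w^5 - 2*w^4 - 29*w^3 + 22*w^2 + 208*w + 160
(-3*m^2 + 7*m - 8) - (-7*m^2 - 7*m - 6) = 4*m^2 + 14*m - 2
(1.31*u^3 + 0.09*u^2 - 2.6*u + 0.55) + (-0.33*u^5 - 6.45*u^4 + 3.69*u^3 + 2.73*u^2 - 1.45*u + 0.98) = -0.33*u^5 - 6.45*u^4 + 5.0*u^3 + 2.82*u^2 - 4.05*u + 1.53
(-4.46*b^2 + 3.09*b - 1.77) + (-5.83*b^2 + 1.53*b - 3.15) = -10.29*b^2 + 4.62*b - 4.92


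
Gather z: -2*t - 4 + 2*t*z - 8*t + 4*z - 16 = -10*t + z*(2*t + 4) - 20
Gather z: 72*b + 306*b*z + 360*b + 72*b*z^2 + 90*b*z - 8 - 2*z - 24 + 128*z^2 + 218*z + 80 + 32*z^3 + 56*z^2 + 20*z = 432*b + 32*z^3 + z^2*(72*b + 184) + z*(396*b + 236) + 48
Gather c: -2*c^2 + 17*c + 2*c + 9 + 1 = -2*c^2 + 19*c + 10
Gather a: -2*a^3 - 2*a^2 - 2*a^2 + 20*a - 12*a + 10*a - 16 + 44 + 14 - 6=-2*a^3 - 4*a^2 + 18*a + 36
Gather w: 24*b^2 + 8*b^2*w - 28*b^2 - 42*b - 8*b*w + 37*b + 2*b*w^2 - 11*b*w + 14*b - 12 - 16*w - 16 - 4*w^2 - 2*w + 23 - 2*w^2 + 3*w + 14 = -4*b^2 + 9*b + w^2*(2*b - 6) + w*(8*b^2 - 19*b - 15) + 9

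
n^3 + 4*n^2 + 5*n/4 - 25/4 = (n - 1)*(n + 5/2)^2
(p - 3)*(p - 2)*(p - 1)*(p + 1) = p^4 - 5*p^3 + 5*p^2 + 5*p - 6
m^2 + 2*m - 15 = (m - 3)*(m + 5)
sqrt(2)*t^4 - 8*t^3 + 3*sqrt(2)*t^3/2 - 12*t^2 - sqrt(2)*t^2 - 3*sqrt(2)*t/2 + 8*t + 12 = (t - 1)*(t + 3/2)*(t - 4*sqrt(2))*(sqrt(2)*t + sqrt(2))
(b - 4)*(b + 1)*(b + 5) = b^3 + 2*b^2 - 19*b - 20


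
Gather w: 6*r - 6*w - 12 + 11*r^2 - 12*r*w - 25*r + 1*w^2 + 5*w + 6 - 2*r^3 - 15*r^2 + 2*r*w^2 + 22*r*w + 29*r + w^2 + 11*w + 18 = -2*r^3 - 4*r^2 + 10*r + w^2*(2*r + 2) + w*(10*r + 10) + 12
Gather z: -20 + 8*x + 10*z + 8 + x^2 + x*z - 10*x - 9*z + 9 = x^2 - 2*x + z*(x + 1) - 3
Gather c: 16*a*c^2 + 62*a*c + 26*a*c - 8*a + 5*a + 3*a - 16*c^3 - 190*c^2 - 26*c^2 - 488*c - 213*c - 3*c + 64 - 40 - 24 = -16*c^3 + c^2*(16*a - 216) + c*(88*a - 704)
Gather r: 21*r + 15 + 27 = 21*r + 42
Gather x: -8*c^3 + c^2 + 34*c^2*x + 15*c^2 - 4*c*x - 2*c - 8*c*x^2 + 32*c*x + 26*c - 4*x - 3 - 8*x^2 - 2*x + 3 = -8*c^3 + 16*c^2 + 24*c + x^2*(-8*c - 8) + x*(34*c^2 + 28*c - 6)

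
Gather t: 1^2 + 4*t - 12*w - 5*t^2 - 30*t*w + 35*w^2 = -5*t^2 + t*(4 - 30*w) + 35*w^2 - 12*w + 1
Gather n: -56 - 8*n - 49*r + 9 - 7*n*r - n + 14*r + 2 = n*(-7*r - 9) - 35*r - 45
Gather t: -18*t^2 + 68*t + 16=-18*t^2 + 68*t + 16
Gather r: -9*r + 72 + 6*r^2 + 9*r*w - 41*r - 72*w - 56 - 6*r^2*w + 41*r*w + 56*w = r^2*(6 - 6*w) + r*(50*w - 50) - 16*w + 16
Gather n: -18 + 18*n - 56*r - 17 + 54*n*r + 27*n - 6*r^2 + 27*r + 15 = n*(54*r + 45) - 6*r^2 - 29*r - 20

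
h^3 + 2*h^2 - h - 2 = (h - 1)*(h + 1)*(h + 2)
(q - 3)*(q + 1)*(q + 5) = q^3 + 3*q^2 - 13*q - 15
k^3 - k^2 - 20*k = k*(k - 5)*(k + 4)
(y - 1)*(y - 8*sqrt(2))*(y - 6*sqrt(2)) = y^3 - 14*sqrt(2)*y^2 - y^2 + 14*sqrt(2)*y + 96*y - 96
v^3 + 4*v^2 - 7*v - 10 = (v - 2)*(v + 1)*(v + 5)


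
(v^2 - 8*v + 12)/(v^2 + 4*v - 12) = (v - 6)/(v + 6)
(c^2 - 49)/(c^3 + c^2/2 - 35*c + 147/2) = 2*(c - 7)/(2*c^2 - 13*c + 21)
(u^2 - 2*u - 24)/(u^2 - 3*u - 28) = (u - 6)/(u - 7)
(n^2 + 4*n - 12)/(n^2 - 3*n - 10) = (-n^2 - 4*n + 12)/(-n^2 + 3*n + 10)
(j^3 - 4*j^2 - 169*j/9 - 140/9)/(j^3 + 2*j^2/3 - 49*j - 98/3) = (9*j^2 + 27*j + 20)/(3*(3*j^2 + 23*j + 14))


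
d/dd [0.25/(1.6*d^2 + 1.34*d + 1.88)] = (-0.8*d - 0.335)/(1.6*d^2 + 1.34*d + 1.88)^2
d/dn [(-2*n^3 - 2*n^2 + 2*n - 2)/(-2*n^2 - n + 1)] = 4*n*(n^3 + n^2 - 3)/(4*n^4 + 4*n^3 - 3*n^2 - 2*n + 1)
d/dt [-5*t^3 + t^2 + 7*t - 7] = -15*t^2 + 2*t + 7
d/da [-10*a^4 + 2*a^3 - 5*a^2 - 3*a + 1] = -40*a^3 + 6*a^2 - 10*a - 3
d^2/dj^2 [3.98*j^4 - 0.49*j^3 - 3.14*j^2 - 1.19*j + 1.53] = 47.76*j^2 - 2.94*j - 6.28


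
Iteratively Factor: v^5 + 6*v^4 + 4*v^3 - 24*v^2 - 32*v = (v + 4)*(v^4 + 2*v^3 - 4*v^2 - 8*v) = (v + 2)*(v + 4)*(v^3 - 4*v) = (v - 2)*(v + 2)*(v + 4)*(v^2 + 2*v) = (v - 2)*(v + 2)^2*(v + 4)*(v)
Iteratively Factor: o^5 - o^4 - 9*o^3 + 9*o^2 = (o)*(o^4 - o^3 - 9*o^2 + 9*o) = o*(o - 3)*(o^3 + 2*o^2 - 3*o) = o*(o - 3)*(o - 1)*(o^2 + 3*o) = o^2*(o - 3)*(o - 1)*(o + 3)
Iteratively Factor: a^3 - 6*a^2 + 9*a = (a - 3)*(a^2 - 3*a) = a*(a - 3)*(a - 3)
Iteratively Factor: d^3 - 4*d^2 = (d - 4)*(d^2) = d*(d - 4)*(d)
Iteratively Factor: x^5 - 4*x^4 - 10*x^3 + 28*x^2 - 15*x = (x - 5)*(x^4 + x^3 - 5*x^2 + 3*x) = (x - 5)*(x + 3)*(x^3 - 2*x^2 + x) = (x - 5)*(x - 1)*(x + 3)*(x^2 - x) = x*(x - 5)*(x - 1)*(x + 3)*(x - 1)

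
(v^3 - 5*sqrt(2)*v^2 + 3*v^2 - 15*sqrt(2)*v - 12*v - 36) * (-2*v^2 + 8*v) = -2*v^5 + 2*v^4 + 10*sqrt(2)*v^4 - 10*sqrt(2)*v^3 + 48*v^3 - 120*sqrt(2)*v^2 - 24*v^2 - 288*v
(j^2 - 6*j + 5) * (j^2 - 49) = j^4 - 6*j^3 - 44*j^2 + 294*j - 245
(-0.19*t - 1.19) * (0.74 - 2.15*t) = 0.4085*t^2 + 2.4179*t - 0.8806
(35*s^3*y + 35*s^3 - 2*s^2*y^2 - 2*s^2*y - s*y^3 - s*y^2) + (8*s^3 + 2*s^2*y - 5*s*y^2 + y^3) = 35*s^3*y + 43*s^3 - 2*s^2*y^2 - s*y^3 - 6*s*y^2 + y^3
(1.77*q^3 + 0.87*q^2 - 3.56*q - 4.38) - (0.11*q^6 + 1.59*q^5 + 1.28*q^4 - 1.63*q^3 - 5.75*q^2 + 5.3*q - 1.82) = -0.11*q^6 - 1.59*q^5 - 1.28*q^4 + 3.4*q^3 + 6.62*q^2 - 8.86*q - 2.56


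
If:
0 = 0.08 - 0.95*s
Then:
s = 0.08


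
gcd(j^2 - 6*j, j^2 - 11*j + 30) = j - 6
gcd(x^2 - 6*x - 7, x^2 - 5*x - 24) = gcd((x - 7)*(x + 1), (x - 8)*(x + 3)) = 1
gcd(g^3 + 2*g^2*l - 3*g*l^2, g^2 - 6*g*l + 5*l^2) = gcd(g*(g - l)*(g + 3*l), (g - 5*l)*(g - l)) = g - l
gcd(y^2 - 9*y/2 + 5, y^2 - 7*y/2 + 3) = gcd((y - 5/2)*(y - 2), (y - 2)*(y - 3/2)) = y - 2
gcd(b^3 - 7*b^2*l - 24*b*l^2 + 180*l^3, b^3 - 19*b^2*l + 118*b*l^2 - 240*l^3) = b - 6*l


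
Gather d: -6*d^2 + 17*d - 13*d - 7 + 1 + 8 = -6*d^2 + 4*d + 2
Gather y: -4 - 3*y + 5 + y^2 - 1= y^2 - 3*y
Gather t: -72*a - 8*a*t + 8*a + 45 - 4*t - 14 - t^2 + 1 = -64*a - t^2 + t*(-8*a - 4) + 32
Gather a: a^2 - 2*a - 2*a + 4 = a^2 - 4*a + 4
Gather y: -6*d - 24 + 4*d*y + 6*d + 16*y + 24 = y*(4*d + 16)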